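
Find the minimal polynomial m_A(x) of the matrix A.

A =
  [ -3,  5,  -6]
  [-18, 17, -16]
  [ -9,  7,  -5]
x^3 - 9*x^2 + 27*x - 27

The characteristic polynomial is χ_A(x) = (x - 3)^3, so the eigenvalues are known. The minimal polynomial is
  m_A(x) = Π_λ (x − λ)^{k_λ}
where k_λ is the size of the *largest* Jordan block for λ (equivalently, the smallest k with (A − λI)^k v = 0 for every generalised eigenvector v of λ).

  λ = 3: largest Jordan block has size 3, contributing (x − 3)^3

So m_A(x) = (x - 3)^3 = x^3 - 9*x^2 + 27*x - 27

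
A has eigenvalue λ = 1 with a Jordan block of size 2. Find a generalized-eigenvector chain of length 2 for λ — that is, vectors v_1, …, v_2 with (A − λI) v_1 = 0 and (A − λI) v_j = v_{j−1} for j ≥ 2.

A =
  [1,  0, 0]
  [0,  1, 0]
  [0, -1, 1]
A Jordan chain for λ = 1 of length 2:
v_1 = (0, 0, -1)ᵀ
v_2 = (0, 1, 0)ᵀ

Let N = A − (1)·I. We want v_2 with N^2 v_2 = 0 but N^1 v_2 ≠ 0; then v_{j-1} := N · v_j for j = 2, …, 2.

Pick v_2 = (0, 1, 0)ᵀ.
Then v_1 = N · v_2 = (0, 0, -1)ᵀ.

Sanity check: (A − (1)·I) v_1 = (0, 0, 0)ᵀ = 0. ✓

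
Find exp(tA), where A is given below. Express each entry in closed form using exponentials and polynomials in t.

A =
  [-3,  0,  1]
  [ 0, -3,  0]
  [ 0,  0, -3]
e^{tA} =
  [exp(-3*t), 0, t*exp(-3*t)]
  [0, exp(-3*t), 0]
  [0, 0, exp(-3*t)]

Strategy: write A = P · J · P⁻¹ where J is a Jordan canonical form, so e^{tA} = P · e^{tJ} · P⁻¹, and e^{tJ} can be computed block-by-block.

A has Jordan form
J =
  [-3,  1,  0]
  [ 0, -3,  0]
  [ 0,  0, -3]
(up to reordering of blocks).

Per-block formulas:
  For a 2×2 Jordan block J_2(-3): exp(t · J_2(-3)) = e^(-3t)·(I + t·N), where N is the 2×2 nilpotent shift.
  For a 1×1 block at λ = -3: exp(t · [-3]) = [e^(-3t)].

After assembling e^{tJ} and conjugating by P, we get:

e^{tA} =
  [exp(-3*t), 0, t*exp(-3*t)]
  [0, exp(-3*t), 0]
  [0, 0, exp(-3*t)]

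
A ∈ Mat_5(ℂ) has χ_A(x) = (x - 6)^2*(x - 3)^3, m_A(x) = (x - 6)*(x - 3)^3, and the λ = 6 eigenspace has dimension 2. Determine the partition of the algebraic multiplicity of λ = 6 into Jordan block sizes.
Block sizes for λ = 6: [1, 1]

Step 1 — from the characteristic polynomial, algebraic multiplicity of λ = 6 is 2. From dim ker(A − (6)·I) = 2, there are exactly 2 Jordan blocks for λ = 6.
Step 2 — from the minimal polynomial, the factor (x − 6) tells us the largest block for λ = 6 has size 1.
Step 3 — with total size 2, 2 blocks, and largest block 1, the block sizes (in nonincreasing order) are [1, 1].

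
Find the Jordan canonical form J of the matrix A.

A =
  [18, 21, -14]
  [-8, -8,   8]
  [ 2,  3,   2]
J_2(4) ⊕ J_1(4)

The characteristic polynomial is
  det(x·I − A) = x^3 - 12*x^2 + 48*x - 64 = (x - 4)^3

Eigenvalues and multiplicities (the geometric multiplicity of λ is n − rank(A − λI), which equals the number of Jordan blocks for λ):
  λ = 4: algebraic multiplicity = 3, geometric multiplicity = 2

Determining the block sizes for each eigenvalue:
  λ = 4: 2 blocks summing to 3 forces exactly one block of size 2 and the rest size 1 → block sizes [2, 1]

Assembling the blocks gives a Jordan form
J =
  [4, 1, 0]
  [0, 4, 0]
  [0, 0, 4]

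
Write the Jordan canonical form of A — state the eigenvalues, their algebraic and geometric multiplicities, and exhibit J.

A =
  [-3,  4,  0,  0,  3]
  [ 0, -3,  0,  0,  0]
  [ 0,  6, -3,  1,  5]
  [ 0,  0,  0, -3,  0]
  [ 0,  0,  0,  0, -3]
J_2(-3) ⊕ J_2(-3) ⊕ J_1(-3)

The characteristic polynomial is
  det(x·I − A) = x^5 + 15*x^4 + 90*x^3 + 270*x^2 + 405*x + 243 = (x + 3)^5

Eigenvalues and multiplicities (the geometric multiplicity of λ is n − rank(A − λI), which equals the number of Jordan blocks for λ):
  λ = -3: algebraic multiplicity = 5, geometric multiplicity = 3

Determining the block sizes for each eigenvalue:
  λ = -3: with am = 5 and gm = 3, the partition is not yet determined (e.g. several partitions of 5 into 3 parts exist). Let N = A − (-3)·I. Computing rank(N^1) = 2, rank(N^2) = 0; the number of blocks of size ≥ j is rank(N^{j−1}) − rank(N^j), giving [3, 2]. So we have 2 block(s) of size 2, 1 block(s) of size 1 → block sizes [2, 2, 1]

Assembling the blocks gives a Jordan form
J =
  [-3,  1,  0,  0,  0]
  [ 0, -3,  0,  0,  0]
  [ 0,  0, -3,  1,  0]
  [ 0,  0,  0, -3,  0]
  [ 0,  0,  0,  0, -3]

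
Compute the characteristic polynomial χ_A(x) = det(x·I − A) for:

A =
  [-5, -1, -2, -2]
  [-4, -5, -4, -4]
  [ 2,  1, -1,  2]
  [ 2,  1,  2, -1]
x^4 + 12*x^3 + 54*x^2 + 108*x + 81

Expanding det(x·I − A) (e.g. by cofactor expansion or by noting that A is similar to its Jordan form J, which has the same characteristic polynomial as A) gives
  χ_A(x) = x^4 + 12*x^3 + 54*x^2 + 108*x + 81
which factors as (x + 3)^4. The eigenvalues (with algebraic multiplicities) are λ = -3 with multiplicity 4.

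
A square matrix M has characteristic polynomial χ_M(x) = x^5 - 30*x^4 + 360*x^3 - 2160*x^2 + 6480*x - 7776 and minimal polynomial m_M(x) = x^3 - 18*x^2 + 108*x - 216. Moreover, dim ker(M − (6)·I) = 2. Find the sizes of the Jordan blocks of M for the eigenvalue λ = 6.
Block sizes for λ = 6: [3, 2]

Step 1 — from the characteristic polynomial, algebraic multiplicity of λ = 6 is 5. From dim ker(M − (6)·I) = 2, there are exactly 2 Jordan blocks for λ = 6.
Step 2 — from the minimal polynomial, the factor (x − 6)^3 tells us the largest block for λ = 6 has size 3.
Step 3 — with total size 5, 2 blocks, and largest block 3, the block sizes (in nonincreasing order) are [3, 2].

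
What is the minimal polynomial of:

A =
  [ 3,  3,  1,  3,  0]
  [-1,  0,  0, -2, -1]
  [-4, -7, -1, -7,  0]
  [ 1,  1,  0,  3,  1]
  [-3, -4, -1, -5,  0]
x^3 - 3*x^2 + 3*x - 1

The characteristic polynomial is χ_A(x) = (x - 1)^5, so the eigenvalues are known. The minimal polynomial is
  m_A(x) = Π_λ (x − λ)^{k_λ}
where k_λ is the size of the *largest* Jordan block for λ (equivalently, the smallest k with (A − λI)^k v = 0 for every generalised eigenvector v of λ).

  λ = 1: largest Jordan block has size 3, contributing (x − 1)^3

So m_A(x) = (x - 1)^3 = x^3 - 3*x^2 + 3*x - 1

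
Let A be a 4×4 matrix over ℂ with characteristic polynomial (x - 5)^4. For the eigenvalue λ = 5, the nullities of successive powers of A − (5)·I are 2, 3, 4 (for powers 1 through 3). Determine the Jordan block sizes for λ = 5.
Block sizes for λ = 5: [3, 1]

From the dimensions of kernels of powers, the number of Jordan blocks of size at least j is d_j − d_{j−1} where d_j = dim ker(N^j) (with d_0 = 0). Computing the differences gives [2, 1, 1].
The number of blocks of size exactly k is (#blocks of size ≥ k) − (#blocks of size ≥ k + 1), so the partition is: 1 block(s) of size 1, 1 block(s) of size 3.
In nonincreasing order the block sizes are [3, 1].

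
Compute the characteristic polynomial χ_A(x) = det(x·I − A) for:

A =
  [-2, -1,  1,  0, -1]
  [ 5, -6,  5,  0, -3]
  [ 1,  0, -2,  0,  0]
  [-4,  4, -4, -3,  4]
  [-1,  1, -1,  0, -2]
x^5 + 15*x^4 + 90*x^3 + 270*x^2 + 405*x + 243

Expanding det(x·I − A) (e.g. by cofactor expansion or by noting that A is similar to its Jordan form J, which has the same characteristic polynomial as A) gives
  χ_A(x) = x^5 + 15*x^4 + 90*x^3 + 270*x^2 + 405*x + 243
which factors as (x + 3)^5. The eigenvalues (with algebraic multiplicities) are λ = -3 with multiplicity 5.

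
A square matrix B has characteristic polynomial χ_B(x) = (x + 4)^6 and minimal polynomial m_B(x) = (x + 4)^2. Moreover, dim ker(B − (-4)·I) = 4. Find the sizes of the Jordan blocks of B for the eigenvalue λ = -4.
Block sizes for λ = -4: [2, 2, 1, 1]

Step 1 — from the characteristic polynomial, algebraic multiplicity of λ = -4 is 6. From dim ker(B − (-4)·I) = 4, there are exactly 4 Jordan blocks for λ = -4.
Step 2 — from the minimal polynomial, the factor (x + 4)^2 tells us the largest block for λ = -4 has size 2.
Step 3 — with total size 6, 4 blocks, and largest block 2, the block sizes (in nonincreasing order) are [2, 2, 1, 1].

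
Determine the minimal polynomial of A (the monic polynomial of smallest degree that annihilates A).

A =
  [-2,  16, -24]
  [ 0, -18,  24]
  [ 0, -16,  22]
x^2 - 4*x - 12

The characteristic polynomial is χ_A(x) = (x - 6)*(x + 2)^2, so the eigenvalues are known. The minimal polynomial is
  m_A(x) = Π_λ (x − λ)^{k_λ}
where k_λ is the size of the *largest* Jordan block for λ (equivalently, the smallest k with (A − λI)^k v = 0 for every generalised eigenvector v of λ).

  λ = -2: largest Jordan block has size 1, contributing (x + 2)
  λ = 6: largest Jordan block has size 1, contributing (x − 6)

So m_A(x) = (x - 6)*(x + 2) = x^2 - 4*x - 12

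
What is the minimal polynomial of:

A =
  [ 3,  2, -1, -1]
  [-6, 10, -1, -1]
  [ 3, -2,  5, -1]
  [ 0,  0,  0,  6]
x^3 - 18*x^2 + 108*x - 216

The characteristic polynomial is χ_A(x) = (x - 6)^4, so the eigenvalues are known. The minimal polynomial is
  m_A(x) = Π_λ (x − λ)^{k_λ}
where k_λ is the size of the *largest* Jordan block for λ (equivalently, the smallest k with (A − λI)^k v = 0 for every generalised eigenvector v of λ).

  λ = 6: largest Jordan block has size 3, contributing (x − 6)^3

So m_A(x) = (x - 6)^3 = x^3 - 18*x^2 + 108*x - 216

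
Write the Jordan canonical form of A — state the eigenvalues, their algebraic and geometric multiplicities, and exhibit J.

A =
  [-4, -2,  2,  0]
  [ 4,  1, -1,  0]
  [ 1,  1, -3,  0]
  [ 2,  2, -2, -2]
J_3(-2) ⊕ J_1(-2)

The characteristic polynomial is
  det(x·I − A) = x^4 + 8*x^3 + 24*x^2 + 32*x + 16 = (x + 2)^4

Eigenvalues and multiplicities (the geometric multiplicity of λ is n − rank(A − λI), which equals the number of Jordan blocks for λ):
  λ = -2: algebraic multiplicity = 4, geometric multiplicity = 2

Determining the block sizes for each eigenvalue:
  λ = -2: with am = 4 and gm = 2, the partition is not yet determined (e.g. several partitions of 4 into 2 parts exist). Let N = A − (-2)·I. Computing rank(N^1) = 2, rank(N^2) = 1, rank(N^3) = 0; the number of blocks of size ≥ j is rank(N^{j−1}) − rank(N^j), giving [2, 1, 1]. So we have 1 block(s) of size 3, 1 block(s) of size 1 → block sizes [3, 1]

Assembling the blocks gives a Jordan form
J =
  [-2,  1,  0,  0]
  [ 0, -2,  1,  0]
  [ 0,  0, -2,  0]
  [ 0,  0,  0, -2]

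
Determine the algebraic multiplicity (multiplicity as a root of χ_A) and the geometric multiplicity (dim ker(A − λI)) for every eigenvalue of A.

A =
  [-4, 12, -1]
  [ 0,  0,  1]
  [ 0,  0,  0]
λ = -4: alg = 1, geom = 1; λ = 0: alg = 2, geom = 1

Step 1 — factor the characteristic polynomial to read off the algebraic multiplicities:
  χ_A(x) = x^2*(x + 4)

Step 2 — compute geometric multiplicities via the rank-nullity identity g(λ) = n − rank(A − λI):
  rank(A − (-4)·I) = 2, so dim ker(A − (-4)·I) = n − 2 = 1
  rank(A − (0)·I) = 2, so dim ker(A − (0)·I) = n − 2 = 1

Summary:
  λ = -4: algebraic multiplicity = 1, geometric multiplicity = 1
  λ = 0: algebraic multiplicity = 2, geometric multiplicity = 1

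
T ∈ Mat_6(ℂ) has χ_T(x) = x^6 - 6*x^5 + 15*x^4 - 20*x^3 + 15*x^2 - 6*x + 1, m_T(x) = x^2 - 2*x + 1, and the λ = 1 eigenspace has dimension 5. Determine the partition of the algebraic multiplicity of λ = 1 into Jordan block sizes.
Block sizes for λ = 1: [2, 1, 1, 1, 1]

Step 1 — from the characteristic polynomial, algebraic multiplicity of λ = 1 is 6. From dim ker(T − (1)·I) = 5, there are exactly 5 Jordan blocks for λ = 1.
Step 2 — from the minimal polynomial, the factor (x − 1)^2 tells us the largest block for λ = 1 has size 2.
Step 3 — with total size 6, 5 blocks, and largest block 2, the block sizes (in nonincreasing order) are [2, 1, 1, 1, 1].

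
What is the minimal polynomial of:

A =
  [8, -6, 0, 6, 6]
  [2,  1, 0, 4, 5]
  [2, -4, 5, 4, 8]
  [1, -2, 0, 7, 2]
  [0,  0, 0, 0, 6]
x^2 - 11*x + 30

The characteristic polynomial is χ_A(x) = (x - 6)^2*(x - 5)^3, so the eigenvalues are known. The minimal polynomial is
  m_A(x) = Π_λ (x − λ)^{k_λ}
where k_λ is the size of the *largest* Jordan block for λ (equivalently, the smallest k with (A − λI)^k v = 0 for every generalised eigenvector v of λ).

  λ = 5: largest Jordan block has size 1, contributing (x − 5)
  λ = 6: largest Jordan block has size 1, contributing (x − 6)

So m_A(x) = (x - 6)*(x - 5) = x^2 - 11*x + 30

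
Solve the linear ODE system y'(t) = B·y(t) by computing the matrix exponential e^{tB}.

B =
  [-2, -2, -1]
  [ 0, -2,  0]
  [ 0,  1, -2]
e^{tB} =
  [exp(-2*t), -t^2*exp(-2*t)/2 - 2*t*exp(-2*t), -t*exp(-2*t)]
  [0, exp(-2*t), 0]
  [0, t*exp(-2*t), exp(-2*t)]

Strategy: write B = P · J · P⁻¹ where J is a Jordan canonical form, so e^{tB} = P · e^{tJ} · P⁻¹, and e^{tJ} can be computed block-by-block.

B has Jordan form
J =
  [-2,  1,  0]
  [ 0, -2,  1]
  [ 0,  0, -2]
(up to reordering of blocks).

Per-block formulas:
  For a 3×3 Jordan block J_3(-2): exp(t · J_3(-2)) = e^(-2t)·(I + t·N + (t^2/2)·N^2), where N is the 3×3 nilpotent shift.

After assembling e^{tJ} and conjugating by P, we get:

e^{tB} =
  [exp(-2*t), -t^2*exp(-2*t)/2 - 2*t*exp(-2*t), -t*exp(-2*t)]
  [0, exp(-2*t), 0]
  [0, t*exp(-2*t), exp(-2*t)]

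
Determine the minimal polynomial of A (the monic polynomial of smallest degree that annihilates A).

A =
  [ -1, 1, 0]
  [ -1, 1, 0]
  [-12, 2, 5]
x^3 - 5*x^2

The characteristic polynomial is χ_A(x) = x^2*(x - 5), so the eigenvalues are known. The minimal polynomial is
  m_A(x) = Π_λ (x − λ)^{k_λ}
where k_λ is the size of the *largest* Jordan block for λ (equivalently, the smallest k with (A − λI)^k v = 0 for every generalised eigenvector v of λ).

  λ = 0: largest Jordan block has size 2, contributing (x − 0)^2
  λ = 5: largest Jordan block has size 1, contributing (x − 5)

So m_A(x) = x^2*(x - 5) = x^3 - 5*x^2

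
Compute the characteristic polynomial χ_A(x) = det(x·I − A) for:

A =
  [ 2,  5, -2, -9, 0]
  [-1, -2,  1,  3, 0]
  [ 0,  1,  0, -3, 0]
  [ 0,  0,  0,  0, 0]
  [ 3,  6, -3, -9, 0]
x^5

Expanding det(x·I − A) (e.g. by cofactor expansion or by noting that A is similar to its Jordan form J, which has the same characteristic polynomial as A) gives
  χ_A(x) = x^5
which factors as x^5. The eigenvalues (with algebraic multiplicities) are λ = 0 with multiplicity 5.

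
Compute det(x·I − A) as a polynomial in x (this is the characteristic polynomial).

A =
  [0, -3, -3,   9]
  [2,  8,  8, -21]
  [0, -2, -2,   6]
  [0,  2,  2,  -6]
x^4

Expanding det(x·I − A) (e.g. by cofactor expansion or by noting that A is similar to its Jordan form J, which has the same characteristic polynomial as A) gives
  χ_A(x) = x^4
which factors as x^4. The eigenvalues (with algebraic multiplicities) are λ = 0 with multiplicity 4.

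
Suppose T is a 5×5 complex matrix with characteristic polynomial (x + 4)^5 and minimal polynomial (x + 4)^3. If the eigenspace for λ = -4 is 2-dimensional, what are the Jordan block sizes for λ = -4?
Block sizes for λ = -4: [3, 2]

Step 1 — from the characteristic polynomial, algebraic multiplicity of λ = -4 is 5. From dim ker(T − (-4)·I) = 2, there are exactly 2 Jordan blocks for λ = -4.
Step 2 — from the minimal polynomial, the factor (x + 4)^3 tells us the largest block for λ = -4 has size 3.
Step 3 — with total size 5, 2 blocks, and largest block 3, the block sizes (in nonincreasing order) are [3, 2].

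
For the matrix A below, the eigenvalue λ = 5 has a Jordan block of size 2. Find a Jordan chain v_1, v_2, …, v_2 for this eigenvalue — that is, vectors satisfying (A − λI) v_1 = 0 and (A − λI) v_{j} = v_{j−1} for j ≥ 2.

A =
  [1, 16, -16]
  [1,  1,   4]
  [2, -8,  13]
A Jordan chain for λ = 5 of length 2:
v_1 = (-4, 1, 2)ᵀ
v_2 = (1, 0, 0)ᵀ

Let N = A − (5)·I. We want v_2 with N^2 v_2 = 0 but N^1 v_2 ≠ 0; then v_{j-1} := N · v_j for j = 2, …, 2.

Pick v_2 = (1, 0, 0)ᵀ.
Then v_1 = N · v_2 = (-4, 1, 2)ᵀ.

Sanity check: (A − (5)·I) v_1 = (0, 0, 0)ᵀ = 0. ✓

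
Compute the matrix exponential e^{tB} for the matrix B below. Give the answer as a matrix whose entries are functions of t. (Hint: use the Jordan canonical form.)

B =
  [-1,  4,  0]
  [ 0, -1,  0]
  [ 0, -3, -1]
e^{tB} =
  [exp(-t), 4*t*exp(-t), 0]
  [0, exp(-t), 0]
  [0, -3*t*exp(-t), exp(-t)]

Strategy: write B = P · J · P⁻¹ where J is a Jordan canonical form, so e^{tB} = P · e^{tJ} · P⁻¹, and e^{tJ} can be computed block-by-block.

B has Jordan form
J =
  [-1,  1,  0]
  [ 0, -1,  0]
  [ 0,  0, -1]
(up to reordering of blocks).

Per-block formulas:
  For a 1×1 block at λ = -1: exp(t · [-1]) = [e^(-1t)].
  For a 2×2 Jordan block J_2(-1): exp(t · J_2(-1)) = e^(-1t)·(I + t·N), where N is the 2×2 nilpotent shift.

After assembling e^{tJ} and conjugating by P, we get:

e^{tB} =
  [exp(-t), 4*t*exp(-t), 0]
  [0, exp(-t), 0]
  [0, -3*t*exp(-t), exp(-t)]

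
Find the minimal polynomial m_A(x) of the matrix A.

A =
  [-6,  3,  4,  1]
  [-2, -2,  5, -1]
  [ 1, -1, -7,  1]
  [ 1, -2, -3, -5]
x^2 + 10*x + 25

The characteristic polynomial is χ_A(x) = (x + 5)^4, so the eigenvalues are known. The minimal polynomial is
  m_A(x) = Π_λ (x − λ)^{k_λ}
where k_λ is the size of the *largest* Jordan block for λ (equivalently, the smallest k with (A − λI)^k v = 0 for every generalised eigenvector v of λ).

  λ = -5: largest Jordan block has size 2, contributing (x + 5)^2

So m_A(x) = (x + 5)^2 = x^2 + 10*x + 25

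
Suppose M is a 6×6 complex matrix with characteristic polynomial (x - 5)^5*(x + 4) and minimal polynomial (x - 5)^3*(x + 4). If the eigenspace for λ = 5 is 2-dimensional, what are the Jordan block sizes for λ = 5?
Block sizes for λ = 5: [3, 2]

Step 1 — from the characteristic polynomial, algebraic multiplicity of λ = 5 is 5. From dim ker(M − (5)·I) = 2, there are exactly 2 Jordan blocks for λ = 5.
Step 2 — from the minimal polynomial, the factor (x − 5)^3 tells us the largest block for λ = 5 has size 3.
Step 3 — with total size 5, 2 blocks, and largest block 3, the block sizes (in nonincreasing order) are [3, 2].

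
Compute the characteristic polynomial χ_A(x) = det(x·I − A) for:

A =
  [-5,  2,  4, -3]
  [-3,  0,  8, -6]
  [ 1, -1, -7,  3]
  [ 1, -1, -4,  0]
x^4 + 12*x^3 + 54*x^2 + 108*x + 81

Expanding det(x·I − A) (e.g. by cofactor expansion or by noting that A is similar to its Jordan form J, which has the same characteristic polynomial as A) gives
  χ_A(x) = x^4 + 12*x^3 + 54*x^2 + 108*x + 81
which factors as (x + 3)^4. The eigenvalues (with algebraic multiplicities) are λ = -3 with multiplicity 4.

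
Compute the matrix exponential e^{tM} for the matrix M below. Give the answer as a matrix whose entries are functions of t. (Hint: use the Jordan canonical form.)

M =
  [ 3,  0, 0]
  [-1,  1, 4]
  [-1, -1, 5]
e^{tM} =
  [exp(3*t), 0, 0]
  [-t^2*exp(3*t) - t*exp(3*t), -2*t*exp(3*t) + exp(3*t), 4*t*exp(3*t)]
  [-t^2*exp(3*t)/2 - t*exp(3*t), -t*exp(3*t), 2*t*exp(3*t) + exp(3*t)]

Strategy: write M = P · J · P⁻¹ where J is a Jordan canonical form, so e^{tM} = P · e^{tJ} · P⁻¹, and e^{tJ} can be computed block-by-block.

M has Jordan form
J =
  [3, 1, 0]
  [0, 3, 1]
  [0, 0, 3]
(up to reordering of blocks).

Per-block formulas:
  For a 3×3 Jordan block J_3(3): exp(t · J_3(3)) = e^(3t)·(I + t·N + (t^2/2)·N^2), where N is the 3×3 nilpotent shift.

After assembling e^{tJ} and conjugating by P, we get:

e^{tM} =
  [exp(3*t), 0, 0]
  [-t^2*exp(3*t) - t*exp(3*t), -2*t*exp(3*t) + exp(3*t), 4*t*exp(3*t)]
  [-t^2*exp(3*t)/2 - t*exp(3*t), -t*exp(3*t), 2*t*exp(3*t) + exp(3*t)]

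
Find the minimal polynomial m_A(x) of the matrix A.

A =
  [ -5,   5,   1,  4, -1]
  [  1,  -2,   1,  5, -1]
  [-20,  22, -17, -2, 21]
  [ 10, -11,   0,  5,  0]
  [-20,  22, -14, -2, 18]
x^4 + 5*x^3 - 9*x^2 - 81*x - 108

The characteristic polynomial is χ_A(x) = (x - 4)^2*(x + 3)^3, so the eigenvalues are known. The minimal polynomial is
  m_A(x) = Π_λ (x − λ)^{k_λ}
where k_λ is the size of the *largest* Jordan block for λ (equivalently, the smallest k with (A − λI)^k v = 0 for every generalised eigenvector v of λ).

  λ = -3: largest Jordan block has size 3, contributing (x + 3)^3
  λ = 4: largest Jordan block has size 1, contributing (x − 4)

So m_A(x) = (x - 4)*(x + 3)^3 = x^4 + 5*x^3 - 9*x^2 - 81*x - 108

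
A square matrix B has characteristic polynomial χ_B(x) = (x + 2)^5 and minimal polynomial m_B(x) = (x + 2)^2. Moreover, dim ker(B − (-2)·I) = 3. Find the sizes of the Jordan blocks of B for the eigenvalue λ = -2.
Block sizes for λ = -2: [2, 2, 1]

Step 1 — from the characteristic polynomial, algebraic multiplicity of λ = -2 is 5. From dim ker(B − (-2)·I) = 3, there are exactly 3 Jordan blocks for λ = -2.
Step 2 — from the minimal polynomial, the factor (x + 2)^2 tells us the largest block for λ = -2 has size 2.
Step 3 — with total size 5, 3 blocks, and largest block 2, the block sizes (in nonincreasing order) are [2, 2, 1].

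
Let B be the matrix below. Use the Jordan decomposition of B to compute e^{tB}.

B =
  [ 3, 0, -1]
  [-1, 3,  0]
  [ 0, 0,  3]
e^{tB} =
  [exp(3*t), 0, -t*exp(3*t)]
  [-t*exp(3*t), exp(3*t), t^2*exp(3*t)/2]
  [0, 0, exp(3*t)]

Strategy: write B = P · J · P⁻¹ where J is a Jordan canonical form, so e^{tB} = P · e^{tJ} · P⁻¹, and e^{tJ} can be computed block-by-block.

B has Jordan form
J =
  [3, 1, 0]
  [0, 3, 1]
  [0, 0, 3]
(up to reordering of blocks).

Per-block formulas:
  For a 3×3 Jordan block J_3(3): exp(t · J_3(3)) = e^(3t)·(I + t·N + (t^2/2)·N^2), where N is the 3×3 nilpotent shift.

After assembling e^{tJ} and conjugating by P, we get:

e^{tB} =
  [exp(3*t), 0, -t*exp(3*t)]
  [-t*exp(3*t), exp(3*t), t^2*exp(3*t)/2]
  [0, 0, exp(3*t)]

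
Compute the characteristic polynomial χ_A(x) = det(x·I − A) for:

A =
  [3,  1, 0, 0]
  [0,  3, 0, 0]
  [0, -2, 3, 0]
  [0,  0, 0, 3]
x^4 - 12*x^3 + 54*x^2 - 108*x + 81

Expanding det(x·I − A) (e.g. by cofactor expansion or by noting that A is similar to its Jordan form J, which has the same characteristic polynomial as A) gives
  χ_A(x) = x^4 - 12*x^3 + 54*x^2 - 108*x + 81
which factors as (x - 3)^4. The eigenvalues (with algebraic multiplicities) are λ = 3 with multiplicity 4.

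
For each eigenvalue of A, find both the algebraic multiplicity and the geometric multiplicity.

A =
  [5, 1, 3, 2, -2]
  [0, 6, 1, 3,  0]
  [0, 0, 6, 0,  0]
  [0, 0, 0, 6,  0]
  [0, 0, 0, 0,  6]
λ = 5: alg = 1, geom = 1; λ = 6: alg = 4, geom = 3

Step 1 — factor the characteristic polynomial to read off the algebraic multiplicities:
  χ_A(x) = (x - 6)^4*(x - 5)

Step 2 — compute geometric multiplicities via the rank-nullity identity g(λ) = n − rank(A − λI):
  rank(A − (5)·I) = 4, so dim ker(A − (5)·I) = n − 4 = 1
  rank(A − (6)·I) = 2, so dim ker(A − (6)·I) = n − 2 = 3

Summary:
  λ = 5: algebraic multiplicity = 1, geometric multiplicity = 1
  λ = 6: algebraic multiplicity = 4, geometric multiplicity = 3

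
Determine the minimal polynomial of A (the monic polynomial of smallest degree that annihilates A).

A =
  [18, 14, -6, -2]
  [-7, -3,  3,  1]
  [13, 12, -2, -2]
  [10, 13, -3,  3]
x^2 - 8*x + 16

The characteristic polynomial is χ_A(x) = (x - 4)^4, so the eigenvalues are known. The minimal polynomial is
  m_A(x) = Π_λ (x − λ)^{k_λ}
where k_λ is the size of the *largest* Jordan block for λ (equivalently, the smallest k with (A − λI)^k v = 0 for every generalised eigenvector v of λ).

  λ = 4: largest Jordan block has size 2, contributing (x − 4)^2

So m_A(x) = (x - 4)^2 = x^2 - 8*x + 16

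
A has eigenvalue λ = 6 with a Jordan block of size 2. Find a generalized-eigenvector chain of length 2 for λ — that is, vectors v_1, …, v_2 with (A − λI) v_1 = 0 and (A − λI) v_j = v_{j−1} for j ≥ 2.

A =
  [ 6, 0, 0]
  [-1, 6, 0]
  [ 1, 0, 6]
A Jordan chain for λ = 6 of length 2:
v_1 = (0, -1, 1)ᵀ
v_2 = (1, 0, 0)ᵀ

Let N = A − (6)·I. We want v_2 with N^2 v_2 = 0 but N^1 v_2 ≠ 0; then v_{j-1} := N · v_j for j = 2, …, 2.

Pick v_2 = (1, 0, 0)ᵀ.
Then v_1 = N · v_2 = (0, -1, 1)ᵀ.

Sanity check: (A − (6)·I) v_1 = (0, 0, 0)ᵀ = 0. ✓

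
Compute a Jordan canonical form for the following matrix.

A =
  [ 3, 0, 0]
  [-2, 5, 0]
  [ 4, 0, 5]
J_1(3) ⊕ J_1(5) ⊕ J_1(5)

The characteristic polynomial is
  det(x·I − A) = x^3 - 13*x^2 + 55*x - 75 = (x - 5)^2*(x - 3)

Eigenvalues and multiplicities (the geometric multiplicity of λ is n − rank(A − λI), which equals the number of Jordan blocks for λ):
  λ = 3: algebraic multiplicity = 1, geometric multiplicity = 1
  λ = 5: algebraic multiplicity = 2, geometric multiplicity = 2

Determining the block sizes for each eigenvalue:
  λ = 3: one block (gm = 1), so the single block has size am = 1 → block sizes [1]
  λ = 5: gm = am = 2, so every block has size 1 → block sizes [1, 1]

Assembling the blocks gives a Jordan form
J =
  [3, 0, 0]
  [0, 5, 0]
  [0, 0, 5]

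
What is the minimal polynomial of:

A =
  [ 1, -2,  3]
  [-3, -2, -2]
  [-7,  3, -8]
x^3 + 9*x^2 + 27*x + 27

The characteristic polynomial is χ_A(x) = (x + 3)^3, so the eigenvalues are known. The minimal polynomial is
  m_A(x) = Π_λ (x − λ)^{k_λ}
where k_λ is the size of the *largest* Jordan block for λ (equivalently, the smallest k with (A − λI)^k v = 0 for every generalised eigenvector v of λ).

  λ = -3: largest Jordan block has size 3, contributing (x + 3)^3

So m_A(x) = (x + 3)^3 = x^3 + 9*x^2 + 27*x + 27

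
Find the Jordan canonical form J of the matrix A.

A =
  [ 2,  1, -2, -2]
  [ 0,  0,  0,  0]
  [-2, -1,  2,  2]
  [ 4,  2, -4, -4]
J_2(0) ⊕ J_1(0) ⊕ J_1(0)

The characteristic polynomial is
  det(x·I − A) = x^4

Eigenvalues and multiplicities (the geometric multiplicity of λ is n − rank(A − λI), which equals the number of Jordan blocks for λ):
  λ = 0: algebraic multiplicity = 4, geometric multiplicity = 3

Determining the block sizes for each eigenvalue:
  λ = 0: 3 blocks summing to 4 forces exactly one block of size 2 and the rest size 1 → block sizes [2, 1, 1]

Assembling the blocks gives a Jordan form
J =
  [0, 1, 0, 0]
  [0, 0, 0, 0]
  [0, 0, 0, 0]
  [0, 0, 0, 0]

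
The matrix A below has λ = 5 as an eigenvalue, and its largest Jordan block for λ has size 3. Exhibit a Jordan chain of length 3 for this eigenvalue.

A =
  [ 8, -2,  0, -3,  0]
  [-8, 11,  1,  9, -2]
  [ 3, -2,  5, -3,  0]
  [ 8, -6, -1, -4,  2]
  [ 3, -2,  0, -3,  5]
A Jordan chain for λ = 5 of length 3:
v_1 = (1, -3, 1, 3, 1)ᵀ
v_2 = (3, -8, 3, 8, 3)ᵀ
v_3 = (1, 0, 0, 0, 0)ᵀ

Let N = A − (5)·I. We want v_3 with N^3 v_3 = 0 but N^2 v_3 ≠ 0; then v_{j-1} := N · v_j for j = 3, …, 2.

Pick v_3 = (1, 0, 0, 0, 0)ᵀ.
Then v_2 = N · v_3 = (3, -8, 3, 8, 3)ᵀ.
Then v_1 = N · v_2 = (1, -3, 1, 3, 1)ᵀ.

Sanity check: (A − (5)·I) v_1 = (0, 0, 0, 0, 0)ᵀ = 0. ✓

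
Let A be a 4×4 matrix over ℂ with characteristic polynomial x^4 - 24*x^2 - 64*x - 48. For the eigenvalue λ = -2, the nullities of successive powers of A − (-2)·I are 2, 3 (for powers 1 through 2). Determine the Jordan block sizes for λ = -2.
Block sizes for λ = -2: [2, 1]

From the dimensions of kernels of powers, the number of Jordan blocks of size at least j is d_j − d_{j−1} where d_j = dim ker(N^j) (with d_0 = 0). Computing the differences gives [2, 1].
The number of blocks of size exactly k is (#blocks of size ≥ k) − (#blocks of size ≥ k + 1), so the partition is: 1 block(s) of size 1, 1 block(s) of size 2.
In nonincreasing order the block sizes are [2, 1].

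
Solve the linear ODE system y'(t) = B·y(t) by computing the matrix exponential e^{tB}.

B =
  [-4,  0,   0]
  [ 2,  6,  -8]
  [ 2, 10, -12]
e^{tB} =
  [exp(-4*t), 0, 0]
  [exp(-2*t) - exp(-4*t), 5*exp(-2*t) - 4*exp(-4*t), -4*exp(-2*t) + 4*exp(-4*t)]
  [exp(-2*t) - exp(-4*t), 5*exp(-2*t) - 5*exp(-4*t), -4*exp(-2*t) + 5*exp(-4*t)]

Strategy: write B = P · J · P⁻¹ where J is a Jordan canonical form, so e^{tB} = P · e^{tJ} · P⁻¹, and e^{tJ} can be computed block-by-block.

B has Jordan form
J =
  [-4,  0,  0]
  [ 0, -4,  0]
  [ 0,  0, -2]
(up to reordering of blocks).

Per-block formulas:
  For a 1×1 block at λ = -4: exp(t · [-4]) = [e^(-4t)].
  For a 1×1 block at λ = -2: exp(t · [-2]) = [e^(-2t)].

After assembling e^{tJ} and conjugating by P, we get:

e^{tB} =
  [exp(-4*t), 0, 0]
  [exp(-2*t) - exp(-4*t), 5*exp(-2*t) - 4*exp(-4*t), -4*exp(-2*t) + 4*exp(-4*t)]
  [exp(-2*t) - exp(-4*t), 5*exp(-2*t) - 5*exp(-4*t), -4*exp(-2*t) + 5*exp(-4*t)]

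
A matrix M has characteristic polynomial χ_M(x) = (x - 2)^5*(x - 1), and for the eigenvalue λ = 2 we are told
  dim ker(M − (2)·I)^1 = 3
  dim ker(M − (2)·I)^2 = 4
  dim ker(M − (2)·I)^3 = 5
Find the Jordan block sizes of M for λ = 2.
Block sizes for λ = 2: [3, 1, 1]

From the dimensions of kernels of powers, the number of Jordan blocks of size at least j is d_j − d_{j−1} where d_j = dim ker(N^j) (with d_0 = 0). Computing the differences gives [3, 1, 1].
The number of blocks of size exactly k is (#blocks of size ≥ k) − (#blocks of size ≥ k + 1), so the partition is: 2 block(s) of size 1, 1 block(s) of size 3.
In nonincreasing order the block sizes are [3, 1, 1].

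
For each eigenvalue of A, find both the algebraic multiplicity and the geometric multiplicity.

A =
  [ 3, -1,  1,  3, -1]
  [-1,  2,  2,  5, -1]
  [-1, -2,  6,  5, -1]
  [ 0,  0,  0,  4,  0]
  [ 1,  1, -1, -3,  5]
λ = 4: alg = 5, geom = 3

Step 1 — factor the characteristic polynomial to read off the algebraic multiplicities:
  χ_A(x) = (x - 4)^5

Step 2 — compute geometric multiplicities via the rank-nullity identity g(λ) = n − rank(A − λI):
  rank(A − (4)·I) = 2, so dim ker(A − (4)·I) = n − 2 = 3

Summary:
  λ = 4: algebraic multiplicity = 5, geometric multiplicity = 3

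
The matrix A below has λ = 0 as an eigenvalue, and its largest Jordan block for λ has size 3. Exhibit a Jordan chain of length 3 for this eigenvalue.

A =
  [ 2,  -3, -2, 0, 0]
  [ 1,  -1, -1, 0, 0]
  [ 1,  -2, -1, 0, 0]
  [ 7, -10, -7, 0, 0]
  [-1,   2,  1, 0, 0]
A Jordan chain for λ = 0 of length 3:
v_1 = (-1, 0, -1, -3, 1)ᵀ
v_2 = (2, 1, 1, 7, -1)ᵀ
v_3 = (1, 0, 0, 0, 0)ᵀ

Let N = A − (0)·I. We want v_3 with N^3 v_3 = 0 but N^2 v_3 ≠ 0; then v_{j-1} := N · v_j for j = 3, …, 2.

Pick v_3 = (1, 0, 0, 0, 0)ᵀ.
Then v_2 = N · v_3 = (2, 1, 1, 7, -1)ᵀ.
Then v_1 = N · v_2 = (-1, 0, -1, -3, 1)ᵀ.

Sanity check: (A − (0)·I) v_1 = (0, 0, 0, 0, 0)ᵀ = 0. ✓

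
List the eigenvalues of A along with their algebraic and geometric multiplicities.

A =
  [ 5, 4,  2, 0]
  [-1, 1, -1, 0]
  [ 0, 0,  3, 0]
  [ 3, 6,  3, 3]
λ = 3: alg = 4, geom = 3

Step 1 — factor the characteristic polynomial to read off the algebraic multiplicities:
  χ_A(x) = (x - 3)^4

Step 2 — compute geometric multiplicities via the rank-nullity identity g(λ) = n − rank(A − λI):
  rank(A − (3)·I) = 1, so dim ker(A − (3)·I) = n − 1 = 3

Summary:
  λ = 3: algebraic multiplicity = 4, geometric multiplicity = 3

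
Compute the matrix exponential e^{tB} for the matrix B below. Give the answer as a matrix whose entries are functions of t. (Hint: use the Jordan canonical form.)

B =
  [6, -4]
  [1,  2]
e^{tB} =
  [2*t*exp(4*t) + exp(4*t), -4*t*exp(4*t)]
  [t*exp(4*t), -2*t*exp(4*t) + exp(4*t)]

Strategy: write B = P · J · P⁻¹ where J is a Jordan canonical form, so e^{tB} = P · e^{tJ} · P⁻¹, and e^{tJ} can be computed block-by-block.

B has Jordan form
J =
  [4, 1]
  [0, 4]
(up to reordering of blocks).

Per-block formulas:
  For a 2×2 Jordan block J_2(4): exp(t · J_2(4)) = e^(4t)·(I + t·N), where N is the 2×2 nilpotent shift.

After assembling e^{tJ} and conjugating by P, we get:

e^{tB} =
  [2*t*exp(4*t) + exp(4*t), -4*t*exp(4*t)]
  [t*exp(4*t), -2*t*exp(4*t) + exp(4*t)]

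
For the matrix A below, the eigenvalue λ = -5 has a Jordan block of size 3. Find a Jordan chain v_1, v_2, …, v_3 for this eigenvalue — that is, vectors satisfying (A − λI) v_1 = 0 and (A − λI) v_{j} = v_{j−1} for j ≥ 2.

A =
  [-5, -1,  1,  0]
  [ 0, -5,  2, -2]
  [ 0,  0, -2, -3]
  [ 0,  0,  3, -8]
A Jordan chain for λ = -5 of length 3:
v_1 = (1, 0, 0, 0)ᵀ
v_2 = (1, 2, 3, 3)ᵀ
v_3 = (0, 0, 1, 0)ᵀ

Let N = A − (-5)·I. We want v_3 with N^3 v_3 = 0 but N^2 v_3 ≠ 0; then v_{j-1} := N · v_j for j = 3, …, 2.

Pick v_3 = (0, 0, 1, 0)ᵀ.
Then v_2 = N · v_3 = (1, 2, 3, 3)ᵀ.
Then v_1 = N · v_2 = (1, 0, 0, 0)ᵀ.

Sanity check: (A − (-5)·I) v_1 = (0, 0, 0, 0)ᵀ = 0. ✓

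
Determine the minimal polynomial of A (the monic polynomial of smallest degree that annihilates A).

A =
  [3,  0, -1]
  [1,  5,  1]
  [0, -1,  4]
x^3 - 12*x^2 + 48*x - 64

The characteristic polynomial is χ_A(x) = (x - 4)^3, so the eigenvalues are known. The minimal polynomial is
  m_A(x) = Π_λ (x − λ)^{k_λ}
where k_λ is the size of the *largest* Jordan block for λ (equivalently, the smallest k with (A − λI)^k v = 0 for every generalised eigenvector v of λ).

  λ = 4: largest Jordan block has size 3, contributing (x − 4)^3

So m_A(x) = (x - 4)^3 = x^3 - 12*x^2 + 48*x - 64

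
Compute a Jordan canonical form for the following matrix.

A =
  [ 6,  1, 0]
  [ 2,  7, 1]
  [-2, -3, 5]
J_3(6)

The characteristic polynomial is
  det(x·I − A) = x^3 - 18*x^2 + 108*x - 216 = (x - 6)^3

Eigenvalues and multiplicities (the geometric multiplicity of λ is n − rank(A − λI), which equals the number of Jordan blocks for λ):
  λ = 6: algebraic multiplicity = 3, geometric multiplicity = 1

Determining the block sizes for each eigenvalue:
  λ = 6: one block (gm = 1), so the single block has size am = 3 → block sizes [3]

Assembling the blocks gives a Jordan form
J =
  [6, 1, 0]
  [0, 6, 1]
  [0, 0, 6]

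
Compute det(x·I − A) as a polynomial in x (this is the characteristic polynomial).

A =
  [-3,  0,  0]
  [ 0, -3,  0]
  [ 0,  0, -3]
x^3 + 9*x^2 + 27*x + 27

Expanding det(x·I − A) (e.g. by cofactor expansion or by noting that A is similar to its Jordan form J, which has the same characteristic polynomial as A) gives
  χ_A(x) = x^3 + 9*x^2 + 27*x + 27
which factors as (x + 3)^3. The eigenvalues (with algebraic multiplicities) are λ = -3 with multiplicity 3.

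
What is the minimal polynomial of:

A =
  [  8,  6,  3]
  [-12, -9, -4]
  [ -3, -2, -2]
x^2 + 2*x + 1

The characteristic polynomial is χ_A(x) = (x + 1)^3, so the eigenvalues are known. The minimal polynomial is
  m_A(x) = Π_λ (x − λ)^{k_λ}
where k_λ is the size of the *largest* Jordan block for λ (equivalently, the smallest k with (A − λI)^k v = 0 for every generalised eigenvector v of λ).

  λ = -1: largest Jordan block has size 2, contributing (x + 1)^2

So m_A(x) = (x + 1)^2 = x^2 + 2*x + 1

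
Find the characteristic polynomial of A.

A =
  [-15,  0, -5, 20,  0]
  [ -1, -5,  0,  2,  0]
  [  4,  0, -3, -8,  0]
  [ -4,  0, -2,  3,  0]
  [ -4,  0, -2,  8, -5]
x^5 + 25*x^4 + 250*x^3 + 1250*x^2 + 3125*x + 3125

Expanding det(x·I − A) (e.g. by cofactor expansion or by noting that A is similar to its Jordan form J, which has the same characteristic polynomial as A) gives
  χ_A(x) = x^5 + 25*x^4 + 250*x^3 + 1250*x^2 + 3125*x + 3125
which factors as (x + 5)^5. The eigenvalues (with algebraic multiplicities) are λ = -5 with multiplicity 5.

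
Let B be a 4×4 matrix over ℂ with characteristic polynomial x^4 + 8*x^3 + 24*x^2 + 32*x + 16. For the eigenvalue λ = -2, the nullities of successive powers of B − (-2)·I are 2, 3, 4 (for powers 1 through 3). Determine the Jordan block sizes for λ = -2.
Block sizes for λ = -2: [3, 1]

From the dimensions of kernels of powers, the number of Jordan blocks of size at least j is d_j − d_{j−1} where d_j = dim ker(N^j) (with d_0 = 0). Computing the differences gives [2, 1, 1].
The number of blocks of size exactly k is (#blocks of size ≥ k) − (#blocks of size ≥ k + 1), so the partition is: 1 block(s) of size 1, 1 block(s) of size 3.
In nonincreasing order the block sizes are [3, 1].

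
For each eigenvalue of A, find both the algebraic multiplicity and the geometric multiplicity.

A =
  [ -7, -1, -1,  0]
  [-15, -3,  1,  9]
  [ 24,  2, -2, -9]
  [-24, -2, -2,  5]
λ = -4: alg = 3, geom = 2; λ = 5: alg = 1, geom = 1

Step 1 — factor the characteristic polynomial to read off the algebraic multiplicities:
  χ_A(x) = (x - 5)*(x + 4)^3

Step 2 — compute geometric multiplicities via the rank-nullity identity g(λ) = n − rank(A − λI):
  rank(A − (-4)·I) = 2, so dim ker(A − (-4)·I) = n − 2 = 2
  rank(A − (5)·I) = 3, so dim ker(A − (5)·I) = n − 3 = 1

Summary:
  λ = -4: algebraic multiplicity = 3, geometric multiplicity = 2
  λ = 5: algebraic multiplicity = 1, geometric multiplicity = 1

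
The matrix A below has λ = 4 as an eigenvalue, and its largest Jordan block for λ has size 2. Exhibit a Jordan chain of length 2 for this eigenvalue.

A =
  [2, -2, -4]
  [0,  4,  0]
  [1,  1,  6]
A Jordan chain for λ = 4 of length 2:
v_1 = (-2, 0, 1)ᵀ
v_2 = (1, 0, 0)ᵀ

Let N = A − (4)·I. We want v_2 with N^2 v_2 = 0 but N^1 v_2 ≠ 0; then v_{j-1} := N · v_j for j = 2, …, 2.

Pick v_2 = (1, 0, 0)ᵀ.
Then v_1 = N · v_2 = (-2, 0, 1)ᵀ.

Sanity check: (A − (4)·I) v_1 = (0, 0, 0)ᵀ = 0. ✓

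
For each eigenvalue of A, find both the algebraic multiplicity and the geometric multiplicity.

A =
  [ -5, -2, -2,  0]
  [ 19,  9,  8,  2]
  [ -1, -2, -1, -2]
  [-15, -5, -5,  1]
λ = 1: alg = 4, geom = 2

Step 1 — factor the characteristic polynomial to read off the algebraic multiplicities:
  χ_A(x) = (x - 1)^4

Step 2 — compute geometric multiplicities via the rank-nullity identity g(λ) = n − rank(A − λI):
  rank(A − (1)·I) = 2, so dim ker(A − (1)·I) = n − 2 = 2

Summary:
  λ = 1: algebraic multiplicity = 4, geometric multiplicity = 2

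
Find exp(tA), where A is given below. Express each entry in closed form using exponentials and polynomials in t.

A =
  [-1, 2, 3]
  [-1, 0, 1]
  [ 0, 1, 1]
e^{tA} =
  [-t^2/2 - t + 1, t^2/2 + 2*t, t^2 + 3*t]
  [t^2/2 - t, 1 - t^2/2, -t^2 + t]
  [-t^2/2, t^2/2 + t, t^2 + t + 1]

Strategy: write A = P · J · P⁻¹ where J is a Jordan canonical form, so e^{tA} = P · e^{tJ} · P⁻¹, and e^{tJ} can be computed block-by-block.

A has Jordan form
J =
  [0, 1, 0]
  [0, 0, 1]
  [0, 0, 0]
(up to reordering of blocks).

Per-block formulas:
  For a 3×3 Jordan block J_3(0): exp(t · J_3(0)) = e^(0t)·(I + t·N + (t^2/2)·N^2), where N is the 3×3 nilpotent shift.

After assembling e^{tJ} and conjugating by P, we get:

e^{tA} =
  [-t^2/2 - t + 1, t^2/2 + 2*t, t^2 + 3*t]
  [t^2/2 - t, 1 - t^2/2, -t^2 + t]
  [-t^2/2, t^2/2 + t, t^2 + t + 1]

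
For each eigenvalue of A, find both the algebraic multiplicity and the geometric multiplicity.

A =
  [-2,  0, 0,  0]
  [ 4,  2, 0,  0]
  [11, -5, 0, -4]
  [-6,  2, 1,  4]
λ = -2: alg = 1, geom = 1; λ = 2: alg = 3, geom = 1

Step 1 — factor the characteristic polynomial to read off the algebraic multiplicities:
  χ_A(x) = (x - 2)^3*(x + 2)

Step 2 — compute geometric multiplicities via the rank-nullity identity g(λ) = n − rank(A − λI):
  rank(A − (-2)·I) = 3, so dim ker(A − (-2)·I) = n − 3 = 1
  rank(A − (2)·I) = 3, so dim ker(A − (2)·I) = n − 3 = 1

Summary:
  λ = -2: algebraic multiplicity = 1, geometric multiplicity = 1
  λ = 2: algebraic multiplicity = 3, geometric multiplicity = 1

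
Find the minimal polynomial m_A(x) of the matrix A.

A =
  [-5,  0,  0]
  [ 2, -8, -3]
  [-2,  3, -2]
x^2 + 10*x + 25

The characteristic polynomial is χ_A(x) = (x + 5)^3, so the eigenvalues are known. The minimal polynomial is
  m_A(x) = Π_λ (x − λ)^{k_λ}
where k_λ is the size of the *largest* Jordan block for λ (equivalently, the smallest k with (A − λI)^k v = 0 for every generalised eigenvector v of λ).

  λ = -5: largest Jordan block has size 2, contributing (x + 5)^2

So m_A(x) = (x + 5)^2 = x^2 + 10*x + 25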